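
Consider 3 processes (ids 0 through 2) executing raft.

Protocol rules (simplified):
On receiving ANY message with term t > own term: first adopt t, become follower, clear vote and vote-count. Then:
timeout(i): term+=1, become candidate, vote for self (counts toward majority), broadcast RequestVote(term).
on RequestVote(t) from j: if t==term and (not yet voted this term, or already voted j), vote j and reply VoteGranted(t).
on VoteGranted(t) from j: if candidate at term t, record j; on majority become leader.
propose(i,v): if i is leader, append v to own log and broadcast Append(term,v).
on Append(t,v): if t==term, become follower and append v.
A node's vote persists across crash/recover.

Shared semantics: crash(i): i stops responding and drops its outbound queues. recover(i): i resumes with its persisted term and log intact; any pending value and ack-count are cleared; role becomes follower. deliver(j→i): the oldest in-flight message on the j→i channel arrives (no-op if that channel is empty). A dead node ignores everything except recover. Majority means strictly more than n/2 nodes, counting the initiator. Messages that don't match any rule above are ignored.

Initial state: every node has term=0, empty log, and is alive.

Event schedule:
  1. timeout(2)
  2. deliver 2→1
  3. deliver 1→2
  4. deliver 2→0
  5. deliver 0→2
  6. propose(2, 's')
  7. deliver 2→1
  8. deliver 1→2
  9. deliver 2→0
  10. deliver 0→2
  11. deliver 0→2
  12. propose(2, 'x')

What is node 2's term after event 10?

e1 timeout(2): 2[cand,t=1,-]
e2 deliver 2→1: 1[foll,t=1,-]
e3 deliver 1→2: 2[lead,t=1,-]
e4 deliver 2→0: 0[foll,t=1,-]
e5 deliver 0→2: ·
e6 propose(2,'s'): 2[lead,t=1,s]
e7 deliver 2→1: 1[foll,t=1,s]
e8 deliver 1→2: ·
e9 deliver 2→0: 0[foll,t=1,s]
e10 deliver 0→2: ·

1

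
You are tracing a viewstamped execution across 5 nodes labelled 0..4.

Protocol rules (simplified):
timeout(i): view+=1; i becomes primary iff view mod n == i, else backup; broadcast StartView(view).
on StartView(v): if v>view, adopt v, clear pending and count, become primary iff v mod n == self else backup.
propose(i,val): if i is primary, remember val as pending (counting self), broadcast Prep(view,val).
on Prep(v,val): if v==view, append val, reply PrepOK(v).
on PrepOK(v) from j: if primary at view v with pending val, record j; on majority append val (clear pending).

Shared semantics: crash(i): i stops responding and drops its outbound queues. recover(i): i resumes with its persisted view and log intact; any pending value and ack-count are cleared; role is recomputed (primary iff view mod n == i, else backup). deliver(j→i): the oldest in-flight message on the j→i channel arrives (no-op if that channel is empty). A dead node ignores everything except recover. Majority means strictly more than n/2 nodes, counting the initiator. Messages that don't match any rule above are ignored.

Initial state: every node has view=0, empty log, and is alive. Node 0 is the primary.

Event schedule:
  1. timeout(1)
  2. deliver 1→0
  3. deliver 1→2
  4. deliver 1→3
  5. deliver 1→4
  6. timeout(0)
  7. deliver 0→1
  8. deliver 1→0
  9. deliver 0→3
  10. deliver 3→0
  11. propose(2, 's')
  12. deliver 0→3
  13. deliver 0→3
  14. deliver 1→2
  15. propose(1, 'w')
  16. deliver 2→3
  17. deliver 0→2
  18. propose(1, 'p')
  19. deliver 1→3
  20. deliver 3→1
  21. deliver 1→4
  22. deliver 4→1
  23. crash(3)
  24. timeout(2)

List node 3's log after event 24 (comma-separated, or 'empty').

empty

e1 timeout(1): 1[prim,v=1,-]
e2 deliver 1→0: 0[back,v=1,-]
e3 deliver 1→2: 2[back,v=1,-]
e4 deliver 1→3: 3[back,v=1,-]
e5 deliver 1→4: 4[back,v=1,-]
e6 timeout(0): 0[back,v=2,-]
e7 deliver 0→1: 1[back,v=2,-]
e8 deliver 1→0: ·
e9 deliver 0→3: 3[back,v=2,-]
e10 deliver 3→0: ·
e11 propose(2,'s'): ·
e12 deliver 0→3: ·
e13 deliver 0→3: ·
e14 deliver 1→2: ·
e15 propose(1,'w'): ·
e16 deliver 2→3: ·
e17 deliver 0→2: 2[prim,v=2,-]
e18 propose(1,'p'): ·
e19 deliver 1→3: ·
e20 deliver 3→1: ·
e21 deliver 1→4: ·
e22 deliver 4→1: ·
e23 crash(3): 3[✗back,v=2,-]
e24 timeout(2): 2[back,v=3,-]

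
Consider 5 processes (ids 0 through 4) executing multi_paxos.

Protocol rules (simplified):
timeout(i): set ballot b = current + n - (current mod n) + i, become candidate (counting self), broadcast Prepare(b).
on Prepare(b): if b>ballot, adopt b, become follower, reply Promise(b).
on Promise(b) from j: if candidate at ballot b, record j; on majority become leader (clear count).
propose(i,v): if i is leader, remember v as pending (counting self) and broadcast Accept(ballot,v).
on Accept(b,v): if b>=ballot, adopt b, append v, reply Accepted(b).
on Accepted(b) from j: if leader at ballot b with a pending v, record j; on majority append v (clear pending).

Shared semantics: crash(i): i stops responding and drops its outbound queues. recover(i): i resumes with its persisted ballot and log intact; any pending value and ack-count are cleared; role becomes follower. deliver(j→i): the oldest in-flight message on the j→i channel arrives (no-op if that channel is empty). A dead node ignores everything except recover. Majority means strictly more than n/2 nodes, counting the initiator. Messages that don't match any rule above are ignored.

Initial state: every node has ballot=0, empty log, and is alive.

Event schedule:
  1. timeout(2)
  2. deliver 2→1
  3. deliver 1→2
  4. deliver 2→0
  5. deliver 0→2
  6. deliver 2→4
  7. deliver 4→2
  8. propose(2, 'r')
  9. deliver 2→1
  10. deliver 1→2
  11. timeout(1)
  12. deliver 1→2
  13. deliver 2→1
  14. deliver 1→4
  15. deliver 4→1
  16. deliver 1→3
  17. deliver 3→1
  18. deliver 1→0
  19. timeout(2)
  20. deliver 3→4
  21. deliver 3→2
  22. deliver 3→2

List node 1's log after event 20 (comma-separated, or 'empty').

r

step 1 timeout(2): 2={cand,b=7,log=-}
step 2 deliver 2→1: 1={foll,b=7,log=-}
step 3 deliver 1→2: —
step 4 deliver 2→0: 0={foll,b=7,log=-}
step 5 deliver 0→2: 2={lead,b=7,log=-}
step 6 deliver 2→4: 4={foll,b=7,log=-}
step 7 deliver 4→2: —
step 8 propose(2,'r'): —
step 9 deliver 2→1: 1={foll,b=7,log=r}
step 10 deliver 1→2: —
step 11 timeout(1): 1={cand,b=11,log=r}
step 12 deliver 1→2: 2={foll,b=11,log=-}
step 13 deliver 2→1: —
step 14 deliver 1→4: 4={foll,b=11,log=-}
step 15 deliver 4→1: 1={lead,b=11,log=r}
step 16 deliver 1→3: 3={foll,b=11,log=-}
step 17 deliver 3→1: —
step 18 deliver 1→0: 0={foll,b=11,log=-}
step 19 timeout(2): 2={cand,b=17,log=-}
step 20 deliver 3→4: —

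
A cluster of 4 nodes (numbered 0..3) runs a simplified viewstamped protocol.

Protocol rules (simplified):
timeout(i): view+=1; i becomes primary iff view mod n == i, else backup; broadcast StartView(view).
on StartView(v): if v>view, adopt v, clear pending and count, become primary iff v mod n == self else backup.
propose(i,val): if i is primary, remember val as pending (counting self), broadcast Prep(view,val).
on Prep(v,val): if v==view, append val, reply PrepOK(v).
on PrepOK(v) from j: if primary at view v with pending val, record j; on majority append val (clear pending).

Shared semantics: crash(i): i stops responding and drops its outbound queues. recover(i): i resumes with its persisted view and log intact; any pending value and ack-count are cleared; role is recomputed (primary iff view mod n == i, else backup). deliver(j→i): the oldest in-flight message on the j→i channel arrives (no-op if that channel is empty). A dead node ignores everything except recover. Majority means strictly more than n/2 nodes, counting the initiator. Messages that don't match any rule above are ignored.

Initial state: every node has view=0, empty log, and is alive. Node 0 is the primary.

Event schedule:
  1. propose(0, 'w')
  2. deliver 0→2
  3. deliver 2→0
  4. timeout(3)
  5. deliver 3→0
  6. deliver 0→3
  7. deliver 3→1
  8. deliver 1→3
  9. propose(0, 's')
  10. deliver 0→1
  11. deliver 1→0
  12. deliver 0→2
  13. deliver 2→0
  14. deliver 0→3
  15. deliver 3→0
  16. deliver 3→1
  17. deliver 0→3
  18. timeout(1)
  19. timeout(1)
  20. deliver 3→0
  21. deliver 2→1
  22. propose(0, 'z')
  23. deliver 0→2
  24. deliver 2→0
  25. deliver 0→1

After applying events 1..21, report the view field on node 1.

3

after 1 — propose(0,'w'): ·
after 2 — deliver 0→2: n2:back/v0/[w]
after 3 — deliver 2→0: ·
after 4 — timeout(3): n3:back/v1/[-]
after 5 — deliver 3→0: n0:back/v1/[-]
after 6 — deliver 0→3: ·
after 7 — deliver 3→1: n1:prim/v1/[-]
after 8 — deliver 1→3: ·
after 9 — propose(0,'s'): ·
after 10 — deliver 0→1: ·
after 11 — deliver 1→0: ·
after 12 — deliver 0→2: ·
after 13 — deliver 2→0: ·
after 14 — deliver 0→3: ·
after 15 — deliver 3→0: ·
after 16 — deliver 3→1: ·
after 17 — deliver 0→3: ·
after 18 — timeout(1): n1:back/v2/[-]
after 19 — timeout(1): n1:back/v3/[-]
after 20 — deliver 3→0: ·
after 21 — deliver 2→1: ·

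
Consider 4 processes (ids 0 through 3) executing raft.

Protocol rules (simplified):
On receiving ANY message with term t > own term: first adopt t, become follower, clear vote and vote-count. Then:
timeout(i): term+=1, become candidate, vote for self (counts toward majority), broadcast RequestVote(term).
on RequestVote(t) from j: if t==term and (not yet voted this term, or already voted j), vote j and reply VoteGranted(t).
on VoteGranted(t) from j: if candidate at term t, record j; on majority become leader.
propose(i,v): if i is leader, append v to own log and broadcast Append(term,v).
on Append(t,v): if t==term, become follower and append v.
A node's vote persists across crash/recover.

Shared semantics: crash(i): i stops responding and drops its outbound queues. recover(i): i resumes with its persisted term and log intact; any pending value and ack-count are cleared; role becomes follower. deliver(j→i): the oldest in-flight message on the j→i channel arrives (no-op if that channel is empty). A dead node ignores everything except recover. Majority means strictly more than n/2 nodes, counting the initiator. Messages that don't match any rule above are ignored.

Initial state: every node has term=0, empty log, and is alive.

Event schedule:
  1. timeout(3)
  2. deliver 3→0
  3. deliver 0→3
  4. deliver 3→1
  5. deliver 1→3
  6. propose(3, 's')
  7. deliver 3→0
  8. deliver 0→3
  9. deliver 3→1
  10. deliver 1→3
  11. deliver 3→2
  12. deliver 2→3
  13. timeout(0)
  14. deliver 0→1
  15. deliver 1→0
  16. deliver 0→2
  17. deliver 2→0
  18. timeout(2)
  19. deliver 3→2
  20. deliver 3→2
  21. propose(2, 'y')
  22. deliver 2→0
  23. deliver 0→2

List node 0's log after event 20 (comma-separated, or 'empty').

after 1 — timeout(3): n3:cand/t1/[-]
after 2 — deliver 3→0: n0:foll/t1/[-]
after 3 — deliver 0→3: ·
after 4 — deliver 3→1: n1:foll/t1/[-]
after 5 — deliver 1→3: n3:lead/t1/[-]
after 6 — propose(3,'s'): n3:lead/t1/[s]
after 7 — deliver 3→0: n0:foll/t1/[s]
after 8 — deliver 0→3: ·
after 9 — deliver 3→1: n1:foll/t1/[s]
after 10 — deliver 1→3: ·
after 11 — deliver 3→2: n2:foll/t1/[-]
after 12 — deliver 2→3: ·
after 13 — timeout(0): n0:cand/t2/[s]
after 14 — deliver 0→1: n1:foll/t2/[s]
after 15 — deliver 1→0: ·
after 16 — deliver 0→2: n2:foll/t2/[-]
after 17 — deliver 2→0: n0:lead/t2/[s]
after 18 — timeout(2): n2:cand/t3/[-]
after 19 — deliver 3→2: ·
after 20 — deliver 3→2: ·

s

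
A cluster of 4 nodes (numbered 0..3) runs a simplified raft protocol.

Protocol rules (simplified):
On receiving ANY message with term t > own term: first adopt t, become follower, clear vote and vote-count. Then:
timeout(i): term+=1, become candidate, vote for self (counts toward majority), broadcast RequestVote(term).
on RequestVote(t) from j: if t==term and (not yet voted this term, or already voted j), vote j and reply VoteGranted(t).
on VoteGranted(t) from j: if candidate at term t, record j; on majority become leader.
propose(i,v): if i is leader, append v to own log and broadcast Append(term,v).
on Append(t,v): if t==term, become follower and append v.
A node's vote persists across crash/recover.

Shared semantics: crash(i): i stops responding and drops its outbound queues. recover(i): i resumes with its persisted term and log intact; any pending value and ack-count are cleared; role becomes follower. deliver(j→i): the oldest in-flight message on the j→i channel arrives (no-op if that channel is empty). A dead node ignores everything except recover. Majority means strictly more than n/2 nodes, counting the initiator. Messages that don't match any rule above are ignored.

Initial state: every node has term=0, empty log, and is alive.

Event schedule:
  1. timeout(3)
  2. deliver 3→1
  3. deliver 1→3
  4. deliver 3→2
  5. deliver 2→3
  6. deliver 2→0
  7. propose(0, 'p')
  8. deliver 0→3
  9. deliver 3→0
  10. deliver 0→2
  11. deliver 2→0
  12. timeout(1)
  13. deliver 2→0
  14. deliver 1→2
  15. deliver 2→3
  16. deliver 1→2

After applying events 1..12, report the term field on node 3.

1

e1 timeout(3): 3[cand,t=1,-]
e2 deliver 3→1: 1[foll,t=1,-]
e3 deliver 1→3: ·
e4 deliver 3→2: 2[foll,t=1,-]
e5 deliver 2→3: 3[lead,t=1,-]
e6 deliver 2→0: ·
e7 propose(0,'p'): ·
e8 deliver 0→3: ·
e9 deliver 3→0: 0[foll,t=1,-]
e10 deliver 0→2: ·
e11 deliver 2→0: ·
e12 timeout(1): 1[cand,t=2,-]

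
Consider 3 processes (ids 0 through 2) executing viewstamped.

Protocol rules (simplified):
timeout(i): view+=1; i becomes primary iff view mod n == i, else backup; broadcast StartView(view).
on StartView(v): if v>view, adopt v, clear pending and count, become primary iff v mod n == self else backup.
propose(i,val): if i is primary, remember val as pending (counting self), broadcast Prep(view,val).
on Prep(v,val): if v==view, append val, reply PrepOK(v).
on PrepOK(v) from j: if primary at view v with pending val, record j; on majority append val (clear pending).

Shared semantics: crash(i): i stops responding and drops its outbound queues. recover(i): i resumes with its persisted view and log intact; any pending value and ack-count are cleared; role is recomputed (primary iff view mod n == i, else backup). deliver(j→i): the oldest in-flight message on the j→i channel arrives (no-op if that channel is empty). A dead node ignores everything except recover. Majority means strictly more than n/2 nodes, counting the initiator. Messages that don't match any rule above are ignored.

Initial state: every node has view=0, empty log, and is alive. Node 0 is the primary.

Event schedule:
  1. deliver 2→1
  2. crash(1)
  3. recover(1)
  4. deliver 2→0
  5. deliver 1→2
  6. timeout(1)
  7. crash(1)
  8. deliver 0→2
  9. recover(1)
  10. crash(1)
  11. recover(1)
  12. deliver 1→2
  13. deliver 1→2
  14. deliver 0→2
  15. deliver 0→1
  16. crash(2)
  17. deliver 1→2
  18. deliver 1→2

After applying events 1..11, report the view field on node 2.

0

after 1 — deliver 2→1: ·
after 2 — crash(1): n1:✗back/v0/[-]
after 3 — recover(1): n1:back/v0/[-]
after 4 — deliver 2→0: ·
after 5 — deliver 1→2: ·
after 6 — timeout(1): n1:prim/v1/[-]
after 7 — crash(1): n1:✗prim/v1/[-]
after 8 — deliver 0→2: ·
after 9 — recover(1): n1:prim/v1/[-]
after 10 — crash(1): n1:✗prim/v1/[-]
after 11 — recover(1): n1:prim/v1/[-]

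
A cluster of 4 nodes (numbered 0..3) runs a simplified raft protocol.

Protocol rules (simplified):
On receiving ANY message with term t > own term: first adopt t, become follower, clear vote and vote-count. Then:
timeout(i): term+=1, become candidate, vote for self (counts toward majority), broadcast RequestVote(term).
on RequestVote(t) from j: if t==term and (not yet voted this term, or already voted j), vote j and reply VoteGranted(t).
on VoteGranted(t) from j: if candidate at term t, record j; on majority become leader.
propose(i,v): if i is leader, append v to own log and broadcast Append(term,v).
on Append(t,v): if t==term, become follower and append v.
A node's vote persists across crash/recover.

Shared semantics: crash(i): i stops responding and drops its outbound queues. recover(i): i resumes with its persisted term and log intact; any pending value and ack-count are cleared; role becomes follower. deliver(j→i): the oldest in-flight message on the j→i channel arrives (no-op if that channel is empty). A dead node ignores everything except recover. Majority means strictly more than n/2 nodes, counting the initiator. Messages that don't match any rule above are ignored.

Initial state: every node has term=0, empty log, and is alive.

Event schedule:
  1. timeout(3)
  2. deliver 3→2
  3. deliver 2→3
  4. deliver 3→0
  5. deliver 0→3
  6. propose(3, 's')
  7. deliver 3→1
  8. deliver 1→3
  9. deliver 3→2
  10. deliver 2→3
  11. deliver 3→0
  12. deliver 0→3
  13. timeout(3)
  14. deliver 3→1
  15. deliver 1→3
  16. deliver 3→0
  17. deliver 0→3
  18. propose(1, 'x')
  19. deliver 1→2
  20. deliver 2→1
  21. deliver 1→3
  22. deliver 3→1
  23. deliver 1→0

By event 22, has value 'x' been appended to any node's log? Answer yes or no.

no

e1 timeout(3): 3[cand,t=1,-]
e2 deliver 3→2: 2[foll,t=1,-]
e3 deliver 2→3: ·
e4 deliver 3→0: 0[foll,t=1,-]
e5 deliver 0→3: 3[lead,t=1,-]
e6 propose(3,'s'): 3[lead,t=1,s]
e7 deliver 3→1: 1[foll,t=1,-]
e8 deliver 1→3: ·
e9 deliver 3→2: 2[foll,t=1,s]
e10 deliver 2→3: ·
e11 deliver 3→0: 0[foll,t=1,s]
e12 deliver 0→3: ·
e13 timeout(3): 3[cand,t=2,s]
e14 deliver 3→1: 1[foll,t=1,s]
e15 deliver 1→3: ·
e16 deliver 3→0: 0[foll,t=2,s]
e17 deliver 0→3: ·
e18 propose(1,'x'): ·
e19 deliver 1→2: ·
e20 deliver 2→1: ·
e21 deliver 1→3: ·
e22 deliver 3→1: 1[foll,t=2,s]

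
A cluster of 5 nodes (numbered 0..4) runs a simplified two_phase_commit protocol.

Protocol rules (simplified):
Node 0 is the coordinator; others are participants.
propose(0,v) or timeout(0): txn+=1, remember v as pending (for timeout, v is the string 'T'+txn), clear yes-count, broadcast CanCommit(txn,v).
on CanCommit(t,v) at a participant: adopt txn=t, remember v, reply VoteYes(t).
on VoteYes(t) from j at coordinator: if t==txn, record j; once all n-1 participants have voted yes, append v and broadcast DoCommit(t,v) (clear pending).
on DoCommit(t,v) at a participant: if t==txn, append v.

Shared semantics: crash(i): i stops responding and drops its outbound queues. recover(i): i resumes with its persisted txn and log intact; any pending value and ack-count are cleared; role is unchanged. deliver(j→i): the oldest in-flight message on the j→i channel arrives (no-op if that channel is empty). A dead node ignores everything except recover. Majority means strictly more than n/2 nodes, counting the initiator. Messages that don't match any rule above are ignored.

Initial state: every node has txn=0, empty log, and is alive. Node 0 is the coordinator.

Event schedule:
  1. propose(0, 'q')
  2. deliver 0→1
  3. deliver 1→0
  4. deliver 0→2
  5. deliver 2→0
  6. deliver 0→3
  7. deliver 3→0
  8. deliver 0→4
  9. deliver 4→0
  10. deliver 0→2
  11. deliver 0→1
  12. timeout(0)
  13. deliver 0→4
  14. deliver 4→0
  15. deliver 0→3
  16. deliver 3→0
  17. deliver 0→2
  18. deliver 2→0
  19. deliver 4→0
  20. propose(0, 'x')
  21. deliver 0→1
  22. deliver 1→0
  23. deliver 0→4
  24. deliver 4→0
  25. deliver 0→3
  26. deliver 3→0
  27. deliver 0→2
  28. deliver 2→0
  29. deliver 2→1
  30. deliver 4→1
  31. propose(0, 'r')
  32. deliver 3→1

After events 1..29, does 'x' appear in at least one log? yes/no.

no

1. propose(0,'q'):  <0:coor t1 ->
2. deliver 0→1:  <1:part t1 ->
3. deliver 1→0:  nop
4. deliver 0→2:  <2:part t1 ->
5. deliver 2→0:  nop
6. deliver 0→3:  <3:part t1 ->
7. deliver 3→0:  nop
8. deliver 0→4:  <4:part t1 ->
9. deliver 4→0:  <0:coor t1 q>
10. deliver 0→2:  <2:part t1 q>
11. deliver 0→1:  <1:part t1 q>
12. timeout(0):  <0:coor t2 q>
13. deliver 0→4:  <4:part t1 q>
14. deliver 4→0:  nop
15. deliver 0→3:  <3:part t1 q>
16. deliver 3→0:  nop
17. deliver 0→2:  <2:part t2 q>
18. deliver 2→0:  nop
19. deliver 4→0:  nop
20. propose(0,'x'):  <0:coor t3 q>
21. deliver 0→1:  <1:part t2 q>
22. deliver 1→0:  nop
23. deliver 0→4:  <4:part t2 q>
24. deliver 4→0:  nop
25. deliver 0→3:  <3:part t2 q>
26. deliver 3→0:  nop
27. deliver 0→2:  <2:part t3 q>
28. deliver 2→0:  nop
29. deliver 2→1:  nop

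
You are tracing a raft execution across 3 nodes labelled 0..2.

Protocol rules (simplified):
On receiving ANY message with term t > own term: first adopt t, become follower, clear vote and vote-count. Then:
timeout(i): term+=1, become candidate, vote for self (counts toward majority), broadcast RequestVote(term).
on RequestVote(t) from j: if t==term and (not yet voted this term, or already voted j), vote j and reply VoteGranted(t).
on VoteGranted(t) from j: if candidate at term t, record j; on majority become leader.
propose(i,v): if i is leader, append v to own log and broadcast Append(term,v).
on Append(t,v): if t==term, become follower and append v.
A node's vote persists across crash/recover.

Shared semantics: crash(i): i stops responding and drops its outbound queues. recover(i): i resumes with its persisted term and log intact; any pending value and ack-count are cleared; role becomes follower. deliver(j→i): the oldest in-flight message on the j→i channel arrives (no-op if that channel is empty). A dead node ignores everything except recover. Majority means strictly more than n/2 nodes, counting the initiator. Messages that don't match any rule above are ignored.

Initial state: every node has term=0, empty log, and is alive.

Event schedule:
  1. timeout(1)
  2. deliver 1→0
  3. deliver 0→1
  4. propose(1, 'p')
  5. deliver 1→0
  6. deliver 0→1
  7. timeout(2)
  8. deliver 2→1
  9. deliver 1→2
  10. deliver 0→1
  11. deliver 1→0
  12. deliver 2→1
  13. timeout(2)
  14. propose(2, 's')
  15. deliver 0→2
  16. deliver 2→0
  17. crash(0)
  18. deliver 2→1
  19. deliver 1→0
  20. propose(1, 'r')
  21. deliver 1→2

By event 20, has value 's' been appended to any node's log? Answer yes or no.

e1 timeout(1): 1[cand,t=1,-]
e2 deliver 1→0: 0[foll,t=1,-]
e3 deliver 0→1: 1[lead,t=1,-]
e4 propose(1,'p'): 1[lead,t=1,p]
e5 deliver 1→0: 0[foll,t=1,p]
e6 deliver 0→1: ·
e7 timeout(2): 2[cand,t=1,-]
e8 deliver 2→1: ·
e9 deliver 1→2: ·
e10 deliver 0→1: ·
e11 deliver 1→0: ·
e12 deliver 2→1: ·
e13 timeout(2): 2[cand,t=2,-]
e14 propose(2,'s'): ·
e15 deliver 0→2: ·
e16 deliver 2→0: ·
e17 crash(0): 0[✗foll,t=1,p]
e18 deliver 2→1: 1[foll,t=2,p]
e19 deliver 1→0: ·
e20 propose(1,'r'): ·

no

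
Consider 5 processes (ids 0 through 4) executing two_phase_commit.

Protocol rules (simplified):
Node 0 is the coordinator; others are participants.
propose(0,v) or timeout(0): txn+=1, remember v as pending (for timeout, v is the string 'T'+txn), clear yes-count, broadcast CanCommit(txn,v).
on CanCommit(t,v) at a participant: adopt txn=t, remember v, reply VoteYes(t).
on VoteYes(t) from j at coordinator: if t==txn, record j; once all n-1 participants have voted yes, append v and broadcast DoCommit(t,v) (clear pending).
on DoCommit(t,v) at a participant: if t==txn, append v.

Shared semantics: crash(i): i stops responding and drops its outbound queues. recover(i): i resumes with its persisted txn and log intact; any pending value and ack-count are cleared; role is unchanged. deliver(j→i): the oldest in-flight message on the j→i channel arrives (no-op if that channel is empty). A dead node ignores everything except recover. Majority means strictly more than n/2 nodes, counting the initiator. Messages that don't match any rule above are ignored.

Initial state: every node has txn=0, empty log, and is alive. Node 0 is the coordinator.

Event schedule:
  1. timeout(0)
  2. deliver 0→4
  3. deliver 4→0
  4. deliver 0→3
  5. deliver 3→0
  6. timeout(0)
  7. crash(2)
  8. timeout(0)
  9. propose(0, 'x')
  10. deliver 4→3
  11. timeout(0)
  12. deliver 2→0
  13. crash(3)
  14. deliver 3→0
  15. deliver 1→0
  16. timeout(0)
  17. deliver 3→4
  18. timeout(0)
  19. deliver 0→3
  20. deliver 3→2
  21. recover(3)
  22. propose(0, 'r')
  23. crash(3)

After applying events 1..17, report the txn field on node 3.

1

step 1 timeout(0): 0={coor,t=1,log=-}
step 2 deliver 0→4: 4={part,t=1,log=-}
step 3 deliver 4→0: —
step 4 deliver 0→3: 3={part,t=1,log=-}
step 5 deliver 3→0: —
step 6 timeout(0): 0={coor,t=2,log=-}
step 7 crash(2): 2={✗part,t=0,log=-}
step 8 timeout(0): 0={coor,t=3,log=-}
step 9 propose(0,'x'): 0={coor,t=4,log=-}
step 10 deliver 4→3: —
step 11 timeout(0): 0={coor,t=5,log=-}
step 12 deliver 2→0: —
step 13 crash(3): 3={✗part,t=1,log=-}
step 14 deliver 3→0: —
step 15 deliver 1→0: —
step 16 timeout(0): 0={coor,t=6,log=-}
step 17 deliver 3→4: —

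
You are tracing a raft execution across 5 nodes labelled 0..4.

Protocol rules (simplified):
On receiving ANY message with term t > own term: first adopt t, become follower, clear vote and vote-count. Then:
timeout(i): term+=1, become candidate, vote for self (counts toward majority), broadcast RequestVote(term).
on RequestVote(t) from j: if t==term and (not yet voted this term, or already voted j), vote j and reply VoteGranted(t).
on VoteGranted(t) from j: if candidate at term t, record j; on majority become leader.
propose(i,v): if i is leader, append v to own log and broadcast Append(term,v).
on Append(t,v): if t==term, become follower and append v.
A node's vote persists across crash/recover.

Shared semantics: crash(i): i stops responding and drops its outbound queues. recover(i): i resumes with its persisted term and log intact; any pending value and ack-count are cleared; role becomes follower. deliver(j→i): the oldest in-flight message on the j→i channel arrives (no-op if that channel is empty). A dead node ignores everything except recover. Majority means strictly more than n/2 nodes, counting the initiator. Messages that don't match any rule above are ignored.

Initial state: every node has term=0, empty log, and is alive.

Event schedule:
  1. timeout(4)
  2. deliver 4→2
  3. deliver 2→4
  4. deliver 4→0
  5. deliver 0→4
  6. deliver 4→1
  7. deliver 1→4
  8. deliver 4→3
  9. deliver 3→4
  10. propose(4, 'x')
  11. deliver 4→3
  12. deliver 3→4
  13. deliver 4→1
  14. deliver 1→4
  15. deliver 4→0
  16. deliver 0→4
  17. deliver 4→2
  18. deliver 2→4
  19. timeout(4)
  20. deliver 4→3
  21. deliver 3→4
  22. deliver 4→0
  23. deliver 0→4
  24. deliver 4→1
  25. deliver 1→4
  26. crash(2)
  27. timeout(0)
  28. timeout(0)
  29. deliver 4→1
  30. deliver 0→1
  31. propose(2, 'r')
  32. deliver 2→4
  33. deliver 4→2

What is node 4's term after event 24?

1. timeout(4):  <4:cand t1 ->
2. deliver 4→2:  <2:foll t1 ->
3. deliver 2→4:  nop
4. deliver 4→0:  <0:foll t1 ->
5. deliver 0→4:  <4:lead t1 ->
6. deliver 4→1:  <1:foll t1 ->
7. deliver 1→4:  nop
8. deliver 4→3:  <3:foll t1 ->
9. deliver 3→4:  nop
10. propose(4,'x'):  <4:lead t1 x>
11. deliver 4→3:  <3:foll t1 x>
12. deliver 3→4:  nop
13. deliver 4→1:  <1:foll t1 x>
14. deliver 1→4:  nop
15. deliver 4→0:  <0:foll t1 x>
16. deliver 0→4:  nop
17. deliver 4→2:  <2:foll t1 x>
18. deliver 2→4:  nop
19. timeout(4):  <4:cand t2 x>
20. deliver 4→3:  <3:foll t2 x>
21. deliver 3→4:  nop
22. deliver 4→0:  <0:foll t2 x>
23. deliver 0→4:  <4:lead t2 x>
24. deliver 4→1:  <1:foll t2 x>

2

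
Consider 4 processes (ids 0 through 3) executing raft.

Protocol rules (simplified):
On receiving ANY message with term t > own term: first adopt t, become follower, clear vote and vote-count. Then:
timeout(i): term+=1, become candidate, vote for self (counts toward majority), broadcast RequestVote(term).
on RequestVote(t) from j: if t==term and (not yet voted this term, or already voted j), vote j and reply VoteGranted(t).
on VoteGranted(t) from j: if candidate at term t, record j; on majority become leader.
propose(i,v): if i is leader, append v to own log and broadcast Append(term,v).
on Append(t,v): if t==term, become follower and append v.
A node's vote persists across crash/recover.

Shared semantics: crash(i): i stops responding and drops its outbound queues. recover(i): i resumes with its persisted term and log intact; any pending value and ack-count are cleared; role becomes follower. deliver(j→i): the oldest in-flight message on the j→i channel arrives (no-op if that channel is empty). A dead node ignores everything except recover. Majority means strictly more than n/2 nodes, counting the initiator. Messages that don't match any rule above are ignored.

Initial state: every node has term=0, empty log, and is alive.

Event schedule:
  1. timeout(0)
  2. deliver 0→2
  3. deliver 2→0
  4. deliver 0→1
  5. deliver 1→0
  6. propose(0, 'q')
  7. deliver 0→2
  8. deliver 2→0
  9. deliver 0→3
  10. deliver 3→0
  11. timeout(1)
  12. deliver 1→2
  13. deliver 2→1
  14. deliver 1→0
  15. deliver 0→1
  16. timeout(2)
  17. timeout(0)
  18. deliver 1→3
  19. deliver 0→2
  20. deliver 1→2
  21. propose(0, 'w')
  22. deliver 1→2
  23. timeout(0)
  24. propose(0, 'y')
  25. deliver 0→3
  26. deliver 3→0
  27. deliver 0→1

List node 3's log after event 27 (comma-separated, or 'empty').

empty

after 1 — timeout(0): n0:cand/t1/[-]
after 2 — deliver 0→2: n2:foll/t1/[-]
after 3 — deliver 2→0: ·
after 4 — deliver 0→1: n1:foll/t1/[-]
after 5 — deliver 1→0: n0:lead/t1/[-]
after 6 — propose(0,'q'): n0:lead/t1/[q]
after 7 — deliver 0→2: n2:foll/t1/[q]
after 8 — deliver 2→0: ·
after 9 — deliver 0→3: n3:foll/t1/[-]
after 10 — deliver 3→0: ·
after 11 — timeout(1): n1:cand/t2/[-]
after 12 — deliver 1→2: n2:foll/t2/[q]
after 13 — deliver 2→1: ·
after 14 — deliver 1→0: n0:foll/t2/[q]
after 15 — deliver 0→1: ·
after 16 — timeout(2): n2:cand/t3/[q]
after 17 — timeout(0): n0:cand/t3/[q]
after 18 — deliver 1→3: n3:foll/t2/[-]
after 19 — deliver 0→2: ·
after 20 — deliver 1→2: ·
after 21 — propose(0,'w'): ·
after 22 — deliver 1→2: ·
after 23 — timeout(0): n0:cand/t4/[q]
after 24 — propose(0,'y'): ·
after 25 — deliver 0→3: ·
after 26 — deliver 3→0: ·
after 27 — deliver 0→1: n1:lead/t2/[-]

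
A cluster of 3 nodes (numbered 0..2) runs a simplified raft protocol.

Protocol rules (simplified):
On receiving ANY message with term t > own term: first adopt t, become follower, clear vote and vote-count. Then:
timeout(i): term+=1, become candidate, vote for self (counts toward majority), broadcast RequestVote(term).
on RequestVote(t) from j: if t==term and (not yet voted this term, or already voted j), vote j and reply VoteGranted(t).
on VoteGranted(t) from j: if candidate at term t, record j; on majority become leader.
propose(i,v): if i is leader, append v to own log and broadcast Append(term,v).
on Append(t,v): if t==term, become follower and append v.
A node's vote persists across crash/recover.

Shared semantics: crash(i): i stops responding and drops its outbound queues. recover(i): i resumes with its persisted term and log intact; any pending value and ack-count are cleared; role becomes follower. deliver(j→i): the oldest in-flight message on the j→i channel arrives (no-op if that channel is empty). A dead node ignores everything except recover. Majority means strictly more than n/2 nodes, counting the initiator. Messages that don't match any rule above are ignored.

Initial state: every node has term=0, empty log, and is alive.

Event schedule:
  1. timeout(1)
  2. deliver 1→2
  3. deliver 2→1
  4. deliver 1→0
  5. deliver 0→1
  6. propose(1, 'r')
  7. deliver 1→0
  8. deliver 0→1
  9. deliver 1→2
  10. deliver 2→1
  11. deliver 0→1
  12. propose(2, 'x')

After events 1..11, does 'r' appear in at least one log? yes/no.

yes

1. timeout(1):  <1:cand t1 ->
2. deliver 1→2:  <2:foll t1 ->
3. deliver 2→1:  <1:lead t1 ->
4. deliver 1→0:  <0:foll t1 ->
5. deliver 0→1:  nop
6. propose(1,'r'):  <1:lead t1 r>
7. deliver 1→0:  <0:foll t1 r>
8. deliver 0→1:  nop
9. deliver 1→2:  <2:foll t1 r>
10. deliver 2→1:  nop
11. deliver 0→1:  nop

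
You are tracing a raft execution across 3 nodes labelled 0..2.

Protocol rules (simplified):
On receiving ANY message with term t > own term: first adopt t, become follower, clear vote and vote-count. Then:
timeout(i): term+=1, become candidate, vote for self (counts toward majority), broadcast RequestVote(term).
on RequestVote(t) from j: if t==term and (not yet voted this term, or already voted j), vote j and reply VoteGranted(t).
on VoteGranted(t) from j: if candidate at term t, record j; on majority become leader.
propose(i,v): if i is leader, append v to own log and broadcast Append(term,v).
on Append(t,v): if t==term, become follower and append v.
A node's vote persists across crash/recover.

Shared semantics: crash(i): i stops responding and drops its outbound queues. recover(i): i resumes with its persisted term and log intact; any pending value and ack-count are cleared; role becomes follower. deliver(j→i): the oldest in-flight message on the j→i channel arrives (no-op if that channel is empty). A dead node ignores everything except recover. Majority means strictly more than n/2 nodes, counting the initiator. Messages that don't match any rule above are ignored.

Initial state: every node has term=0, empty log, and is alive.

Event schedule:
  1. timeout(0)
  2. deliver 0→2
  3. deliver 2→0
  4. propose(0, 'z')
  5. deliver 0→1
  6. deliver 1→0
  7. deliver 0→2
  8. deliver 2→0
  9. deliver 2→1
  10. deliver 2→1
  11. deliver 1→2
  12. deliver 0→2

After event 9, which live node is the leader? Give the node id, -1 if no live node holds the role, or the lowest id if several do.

0

[1] timeout(0) → N0(cand t1 [-])
[2] deliver 0→2 → N2(foll t1 [-])
[3] deliver 2→0 → N0(lead t1 [-])
[4] propose(0,'z') → N0(lead t1 [z])
[5] deliver 0→1 → N1(foll t1 [-])
[6] deliver 1→0 → ∅
[7] deliver 0→2 → N2(foll t1 [z])
[8] deliver 2→0 → ∅
[9] deliver 2→1 → ∅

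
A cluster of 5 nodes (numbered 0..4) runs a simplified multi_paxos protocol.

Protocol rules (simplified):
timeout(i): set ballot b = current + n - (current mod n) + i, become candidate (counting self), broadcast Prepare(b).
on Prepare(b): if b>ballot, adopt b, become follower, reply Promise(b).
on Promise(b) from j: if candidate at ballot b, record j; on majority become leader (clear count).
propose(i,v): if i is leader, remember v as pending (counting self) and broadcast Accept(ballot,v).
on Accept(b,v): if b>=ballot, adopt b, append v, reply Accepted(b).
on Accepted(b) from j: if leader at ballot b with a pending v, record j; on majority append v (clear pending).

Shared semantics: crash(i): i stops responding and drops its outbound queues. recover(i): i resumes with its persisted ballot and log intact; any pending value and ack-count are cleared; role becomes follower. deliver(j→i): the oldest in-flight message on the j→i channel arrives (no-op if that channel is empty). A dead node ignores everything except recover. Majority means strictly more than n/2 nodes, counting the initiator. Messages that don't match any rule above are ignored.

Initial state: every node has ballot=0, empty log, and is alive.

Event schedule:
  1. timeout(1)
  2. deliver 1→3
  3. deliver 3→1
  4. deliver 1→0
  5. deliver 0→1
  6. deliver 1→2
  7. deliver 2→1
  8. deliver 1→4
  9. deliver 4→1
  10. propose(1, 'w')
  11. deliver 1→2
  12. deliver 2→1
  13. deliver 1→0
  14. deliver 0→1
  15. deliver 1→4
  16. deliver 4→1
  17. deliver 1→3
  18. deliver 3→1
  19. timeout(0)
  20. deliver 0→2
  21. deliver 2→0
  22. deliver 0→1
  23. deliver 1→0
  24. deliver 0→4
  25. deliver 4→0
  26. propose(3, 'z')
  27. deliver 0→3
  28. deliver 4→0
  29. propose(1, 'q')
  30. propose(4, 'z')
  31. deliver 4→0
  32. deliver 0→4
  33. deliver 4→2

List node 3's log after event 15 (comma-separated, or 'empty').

empty

step 1 timeout(1): 1={cand,b=6,log=-}
step 2 deliver 1→3: 3={foll,b=6,log=-}
step 3 deliver 3→1: —
step 4 deliver 1→0: 0={foll,b=6,log=-}
step 5 deliver 0→1: 1={lead,b=6,log=-}
step 6 deliver 1→2: 2={foll,b=6,log=-}
step 7 deliver 2→1: —
step 8 deliver 1→4: 4={foll,b=6,log=-}
step 9 deliver 4→1: —
step 10 propose(1,'w'): —
step 11 deliver 1→2: 2={foll,b=6,log=w}
step 12 deliver 2→1: —
step 13 deliver 1→0: 0={foll,b=6,log=w}
step 14 deliver 0→1: 1={lead,b=6,log=w}
step 15 deliver 1→4: 4={foll,b=6,log=w}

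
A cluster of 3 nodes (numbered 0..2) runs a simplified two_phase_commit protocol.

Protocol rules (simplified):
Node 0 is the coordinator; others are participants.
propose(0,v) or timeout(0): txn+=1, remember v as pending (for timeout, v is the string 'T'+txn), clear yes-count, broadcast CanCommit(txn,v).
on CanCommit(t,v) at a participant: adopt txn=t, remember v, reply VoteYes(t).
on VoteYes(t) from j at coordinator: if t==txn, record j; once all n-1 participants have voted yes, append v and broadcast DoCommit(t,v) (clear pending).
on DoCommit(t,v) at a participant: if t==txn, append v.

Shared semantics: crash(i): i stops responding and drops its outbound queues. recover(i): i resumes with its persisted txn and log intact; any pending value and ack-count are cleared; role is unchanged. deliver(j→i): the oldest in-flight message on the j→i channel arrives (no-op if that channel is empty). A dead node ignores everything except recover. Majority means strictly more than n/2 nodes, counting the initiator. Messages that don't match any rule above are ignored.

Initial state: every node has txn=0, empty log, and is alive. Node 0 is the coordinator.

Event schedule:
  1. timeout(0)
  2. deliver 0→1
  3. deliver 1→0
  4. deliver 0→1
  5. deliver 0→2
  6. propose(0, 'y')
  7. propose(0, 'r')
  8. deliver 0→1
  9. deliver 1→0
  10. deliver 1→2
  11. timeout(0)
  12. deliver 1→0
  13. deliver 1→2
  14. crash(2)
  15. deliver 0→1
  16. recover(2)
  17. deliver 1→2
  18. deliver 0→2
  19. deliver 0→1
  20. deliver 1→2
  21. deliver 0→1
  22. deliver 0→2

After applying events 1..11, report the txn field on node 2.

1

step 1 timeout(0): 0={coor,t=1,log=-}
step 2 deliver 0→1: 1={part,t=1,log=-}
step 3 deliver 1→0: —
step 4 deliver 0→1: —
step 5 deliver 0→2: 2={part,t=1,log=-}
step 6 propose(0,'y'): 0={coor,t=2,log=-}
step 7 propose(0,'r'): 0={coor,t=3,log=-}
step 8 deliver 0→1: 1={part,t=2,log=-}
step 9 deliver 1→0: —
step 10 deliver 1→2: —
step 11 timeout(0): 0={coor,t=4,log=-}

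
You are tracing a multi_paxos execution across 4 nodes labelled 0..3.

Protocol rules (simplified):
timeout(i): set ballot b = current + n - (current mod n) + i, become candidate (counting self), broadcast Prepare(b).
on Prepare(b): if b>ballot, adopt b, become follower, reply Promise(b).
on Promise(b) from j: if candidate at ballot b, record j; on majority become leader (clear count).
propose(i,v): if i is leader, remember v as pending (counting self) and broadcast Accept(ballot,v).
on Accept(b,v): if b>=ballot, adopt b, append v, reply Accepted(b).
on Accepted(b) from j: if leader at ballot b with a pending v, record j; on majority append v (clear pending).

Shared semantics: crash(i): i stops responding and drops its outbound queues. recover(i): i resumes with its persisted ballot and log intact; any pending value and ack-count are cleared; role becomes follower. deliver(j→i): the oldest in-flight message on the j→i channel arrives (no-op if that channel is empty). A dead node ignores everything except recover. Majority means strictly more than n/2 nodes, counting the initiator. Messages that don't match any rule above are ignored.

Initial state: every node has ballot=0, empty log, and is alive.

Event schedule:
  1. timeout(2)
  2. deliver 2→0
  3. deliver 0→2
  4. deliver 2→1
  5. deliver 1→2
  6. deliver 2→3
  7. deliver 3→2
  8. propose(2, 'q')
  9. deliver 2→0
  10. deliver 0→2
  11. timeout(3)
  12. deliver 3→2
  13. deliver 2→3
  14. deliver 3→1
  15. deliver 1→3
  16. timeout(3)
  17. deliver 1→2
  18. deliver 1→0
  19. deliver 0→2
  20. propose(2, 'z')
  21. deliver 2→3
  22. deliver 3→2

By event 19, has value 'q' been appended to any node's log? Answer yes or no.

e1 timeout(2): 2[cand,b=6,-]
e2 deliver 2→0: 0[foll,b=6,-]
e3 deliver 0→2: ·
e4 deliver 2→1: 1[foll,b=6,-]
e5 deliver 1→2: 2[lead,b=6,-]
e6 deliver 2→3: 3[foll,b=6,-]
e7 deliver 3→2: ·
e8 propose(2,'q'): ·
e9 deliver 2→0: 0[foll,b=6,q]
e10 deliver 0→2: ·
e11 timeout(3): 3[cand,b=11,-]
e12 deliver 3→2: 2[foll,b=11,-]
e13 deliver 2→3: ·
e14 deliver 3→1: 1[foll,b=11,-]
e15 deliver 1→3: ·
e16 timeout(3): 3[cand,b=15,-]
e17 deliver 1→2: ·
e18 deliver 1→0: ·
e19 deliver 0→2: ·

yes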